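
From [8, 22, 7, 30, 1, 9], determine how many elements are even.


Check each element:
  8 is even
  22 is even
  7 is odd
  30 is even
  1 is odd
  9 is odd
Evens: [8, 22, 30]
Count of evens = 3
Final answer: 3


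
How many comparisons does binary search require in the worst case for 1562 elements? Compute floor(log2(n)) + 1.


Binary search halves the search space each step.
Maximum comparisons = floor(log2(1562)) + 1
log2(1562) = 10.6092
floor(log2(1562)) = 10, so 10 + 1 = 11
Final answer: 11


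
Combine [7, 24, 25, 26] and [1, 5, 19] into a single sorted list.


List A: [7, 24, 25, 26]
List B: [1, 5, 19]
Repeatedly compare the front elements and take the smaller:
  7 vs 1 -> take 1
  7 vs 5 -> take 5
  7 vs 19 -> take 7
  24 vs 19 -> take 19
  B is exhausted; append the rest of A: [24, 25, 26]
Final answer: [1, 5, 7, 19, 24, 25, 26]


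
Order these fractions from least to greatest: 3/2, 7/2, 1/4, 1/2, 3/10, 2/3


Convert to decimal for comparison:
  3/2 = 1.5
  7/2 = 3.5
  1/4 = 0.25
  1/2 = 0.5
  3/10 = 0.3
  2/3 = 0.6667
Decimals in increasing order: 0.25 < 0.3 < 0.5 < 0.6667 < 1.5 < 3.5
Writing each back as its fraction gives the sorted order.
Final answer: 1/4, 3/10, 1/2, 2/3, 3/2, 7/2


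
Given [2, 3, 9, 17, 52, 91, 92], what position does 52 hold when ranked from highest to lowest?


Sort descending: [92, 91, 52, 17, 9, 3, 2]
Find 52 in the sorted list.
52 is at position 3.
Final answer: 3


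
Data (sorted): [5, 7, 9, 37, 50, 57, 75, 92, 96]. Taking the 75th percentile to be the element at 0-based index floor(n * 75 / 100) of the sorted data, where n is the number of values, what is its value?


The dataset has n = 9 elements.
Index = floor(9 * 75 / 100) = floor(675 / 100) = floor(6.75) = 6
Counting from index 0 in the sorted data, the element at index 6 is 75.
Final answer: 75


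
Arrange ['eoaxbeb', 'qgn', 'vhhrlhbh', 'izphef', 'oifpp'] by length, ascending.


Compute lengths:
  'eoaxbeb' has length 7
  'qgn' has length 3
  'vhhrlhbh' has length 8
  'izphef' has length 6
  'oifpp' has length 5
Lengths in increasing order: 3 < 5 < 6 < 7 < 8
Listing the words in that order gives the answer.
Final answer: ['qgn', 'oifpp', 'izphef', 'eoaxbeb', 'vhhrlhbh']


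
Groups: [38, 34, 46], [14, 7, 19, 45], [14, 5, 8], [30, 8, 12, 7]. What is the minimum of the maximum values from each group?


Find max of each group:
  Group 1: [38, 34, 46] -> max = 46
  Group 2: [14, 7, 19, 45] -> max = 45
  Group 3: [14, 5, 8] -> max = 14
  Group 4: [30, 8, 12, 7] -> max = 30
Maxes: [46, 45, 14, 30]
Minimum of maxes = 14
Final answer: 14


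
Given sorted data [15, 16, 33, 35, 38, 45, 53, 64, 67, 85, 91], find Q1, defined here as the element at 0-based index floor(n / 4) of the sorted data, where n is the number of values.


The list has n = 11 elements.
Q1 index = floor(11 / 4) = floor(2.75) = 2
Counting from index 0 in the sorted data, the element at index 2 is 33.
Final answer: 33


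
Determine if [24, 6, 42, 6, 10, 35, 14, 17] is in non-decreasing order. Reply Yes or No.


Check consecutive pairs:
  24 <= 6? False
  6 <= 42? True
  42 <= 6? False
  6 <= 10? True
  10 <= 35? True
  35 <= 14? False
  14 <= 17? True
3 consecutive pair(s) are out of order, so the list is not sorted.
Final answer: No


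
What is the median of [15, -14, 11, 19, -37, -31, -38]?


First, sort the list: [-38, -37, -31, -14, 11, 15, 19]
The list has 7 elements (odd count).
The middle index is 3 (0-based), and the element there is -14.
Final answer: -14


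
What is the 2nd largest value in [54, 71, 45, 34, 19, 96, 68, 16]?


Sort descending: [96, 71, 68, 54, 45, 34, 19, 16]
The 2nd element (1-indexed) is at index 1.
Value = 71
Final answer: 71


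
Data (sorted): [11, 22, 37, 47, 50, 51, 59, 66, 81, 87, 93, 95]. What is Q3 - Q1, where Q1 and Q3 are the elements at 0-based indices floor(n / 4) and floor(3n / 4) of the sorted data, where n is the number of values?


The data has n = 12 elements.
Q1 index = floor(12 / 4) = floor(3) = 3; Q3 index = floor(3 * 12 / 4) = floor(9) = 9
Q1 = element at index 3 = 47
Q3 = element at index 9 = 87
IQR = 87 - 47 = 40
Final answer: 40


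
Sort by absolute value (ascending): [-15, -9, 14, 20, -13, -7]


Compute absolute values:
  |-15| = 15
  |-9| = 9
  |14| = 14
  |20| = 20
  |-13| = 13
  |-7| = 7
Absolute values in increasing order: 7 < 9 < 13 < 14 < 15 < 20
Listing the original numbers in that order gives the answer.
Final answer: [-7, -9, -13, 14, -15, 20]


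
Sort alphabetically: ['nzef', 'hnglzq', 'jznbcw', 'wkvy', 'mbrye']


Compare strings character by character (the first differing letter decides):
  'hnglzq' < 'jznbcw' since 'h' < 'j' at position 1
  'jznbcw' < 'mbrye' since 'j' < 'm' at position 1
  'mbrye' < 'nzef' since 'm' < 'n' at position 1
  'nzef' < 'wkvy' since 'n' < 'w' at position 1
Chaining these comparisons gives the alphabetical order.
Final answer: ['hnglzq', 'jznbcw', 'mbrye', 'nzef', 'wkvy']


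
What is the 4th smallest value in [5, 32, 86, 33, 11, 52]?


Sort ascending: [5, 11, 32, 33, 52, 86]
The 4th element (1-indexed) is at index 3.
Value = 33
Final answer: 33


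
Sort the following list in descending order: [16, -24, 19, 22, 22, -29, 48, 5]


Original list: [16, -24, 19, 22, 22, -29, 48, 5]
Repeatedly take the largest remaining element:
  Remaining [16, -24, 19, 22, 22, -29, 48, 5] -> largest is 48
  Remaining [16, -24, 19, 22, 22, -29, 5] -> largest is 22
  Remaining [16, -24, 19, 22, -29, 5] -> largest is 22
  Remaining [16, -24, 19, -29, 5] -> largest is 19
  Remaining [16, -24, -29, 5] -> largest is 16
  Remaining [-24, -29, 5] -> largest is 5
  Remaining [-24, -29] -> largest is -24
  Remaining [-29] -> largest is -29
Collecting the picks in order gives the descending list.
Final answer: [48, 22, 22, 19, 16, 5, -24, -29]


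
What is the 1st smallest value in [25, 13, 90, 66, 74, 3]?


Sort ascending: [3, 13, 25, 66, 74, 90]
The 1st element (1-indexed) is at index 0.
Value = 3
Final answer: 3


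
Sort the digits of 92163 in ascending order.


The number 92163 has digits: 9, 2, 1, 6, 3
Sorted: 1, 2, 3, 6, 9
Joining the sorted digits gives the result.
Final answer: 12369


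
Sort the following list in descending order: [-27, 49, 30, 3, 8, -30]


Original list: [-27, 49, 30, 3, 8, -30]
Repeatedly take the largest remaining element:
  Remaining [-27, 49, 30, 3, 8, -30] -> largest is 49
  Remaining [-27, 30, 3, 8, -30] -> largest is 30
  Remaining [-27, 3, 8, -30] -> largest is 8
  Remaining [-27, 3, -30] -> largest is 3
  Remaining [-27, -30] -> largest is -27
  Remaining [-30] -> largest is -30
Collecting the picks in order gives the descending list.
Final answer: [49, 30, 8, 3, -27, -30]


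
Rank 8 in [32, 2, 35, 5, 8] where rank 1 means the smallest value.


Sort ascending: [2, 5, 8, 32, 35]
Find 8 in the sorted list.
8 is at position 3 (1-indexed).
Final answer: 3


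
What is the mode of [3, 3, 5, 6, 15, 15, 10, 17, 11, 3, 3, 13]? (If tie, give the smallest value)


Count the frequency of each value:
  3 appears 4 time(s)
  5 appears 1 time(s)
  6 appears 1 time(s)
  10 appears 1 time(s)
  11 appears 1 time(s)
  13 appears 1 time(s)
  15 appears 2 time(s)
  17 appears 1 time(s)
Maximum frequency is 4.
Only 3 reaches that frequency, so it is the mode.
Final answer: 3


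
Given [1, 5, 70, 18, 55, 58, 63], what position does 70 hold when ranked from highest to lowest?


Sort descending: [70, 63, 58, 55, 18, 5, 1]
Find 70 in the sorted list.
70 is at position 1.
Final answer: 1


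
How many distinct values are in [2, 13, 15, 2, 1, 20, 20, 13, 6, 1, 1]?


List all unique values:
Distinct values: [1, 2, 6, 13, 15, 20]
Count = 6
Final answer: 6


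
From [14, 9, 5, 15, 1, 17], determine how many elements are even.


Check each element:
  14 is even
  9 is odd
  5 is odd
  15 is odd
  1 is odd
  17 is odd
Evens: [14]
Count of evens = 1
Final answer: 1


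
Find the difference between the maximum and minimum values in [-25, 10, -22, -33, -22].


Maximum value: 10
Minimum value: -33
Range = 10 - (-33) = 43
Final answer: 43


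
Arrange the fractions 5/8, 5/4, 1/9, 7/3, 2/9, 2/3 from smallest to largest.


Convert to decimal for comparison:
  5/8 = 0.625
  5/4 = 1.25
  1/9 = 0.1111
  7/3 = 2.3333
  2/9 = 0.2222
  2/3 = 0.6667
Decimals in increasing order: 0.1111 < 0.2222 < 0.625 < 0.6667 < 1.25 < 2.3333
Writing each back as its fraction gives the sorted order.
Final answer: 1/9, 2/9, 5/8, 2/3, 5/4, 7/3


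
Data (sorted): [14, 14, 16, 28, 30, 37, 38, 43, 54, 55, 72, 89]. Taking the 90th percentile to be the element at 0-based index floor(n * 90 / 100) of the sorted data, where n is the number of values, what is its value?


The dataset has n = 12 elements.
Index = floor(12 * 90 / 100) = floor(1080 / 100) = floor(10.8) = 10
Counting from index 0 in the sorted data, the element at index 10 is 72.
Final answer: 72


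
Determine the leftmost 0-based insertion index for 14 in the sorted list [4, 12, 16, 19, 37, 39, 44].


List is sorted: [4, 12, 16, 19, 37, 39, 44]
We need the leftmost position where 14 can be inserted, i.e. the first index whose element is >= 14 (or the end of the list if none is).
Binary search with low=0, high=7 (0-based indices):
  low=0, high=7, mid=3: a[3]=19 >= 14, so high = 3
  low=0, high=3, mid=1: a[1]=12 < 14, so low = 2
  low=2, high=3, mid=2: a[2]=16 >= 14, so high = 2
Now low = high = 2, so the insertion index is 2.
Final answer: 2


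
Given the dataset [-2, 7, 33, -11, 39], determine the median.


First, sort the list: [-11, -2, 7, 33, 39]
The list has 5 elements (odd count).
The middle index is 2 (0-based), and the element there is 7.
Final answer: 7


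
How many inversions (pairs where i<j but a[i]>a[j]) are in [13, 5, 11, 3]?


For each element, count the later elements that are smaller than it:
  13 (index 0): smaller elements after it = [5, 11, 3] -> 3
  5 (index 1): smaller elements after it = [3] -> 1
  11 (index 2): smaller elements after it = [3] -> 1
Total inversions = 3 + 1 + 1 = 5
Final answer: 5


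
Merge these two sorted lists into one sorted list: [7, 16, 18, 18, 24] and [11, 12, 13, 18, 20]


List A: [7, 16, 18, 18, 24]
List B: [11, 12, 13, 18, 20]
Repeatedly compare the front elements and take the smaller:
  7 vs 11 -> take 7
  16 vs 11 -> take 11
  16 vs 12 -> take 12
  16 vs 13 -> take 13
  16 vs 18 -> take 16
  18 vs 18 -> take 18
  18 vs 18 -> take 18
  24 vs 18 -> take 18
  24 vs 20 -> take 20
  B is exhausted; append the rest of A: [24]
Final answer: [7, 11, 12, 13, 16, 18, 18, 18, 20, 24]


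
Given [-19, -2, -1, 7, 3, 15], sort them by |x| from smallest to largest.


Compute absolute values:
  |-19| = 19
  |-2| = 2
  |-1| = 1
  |7| = 7
  |3| = 3
  |15| = 15
Absolute values in increasing order: 1 < 2 < 3 < 7 < 15 < 19
Listing the original numbers in that order gives the answer.
Final answer: [-1, -2, 3, 7, 15, -19]


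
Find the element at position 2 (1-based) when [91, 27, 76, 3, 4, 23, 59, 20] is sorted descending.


Sort descending: [91, 76, 59, 27, 23, 20, 4, 3]
The 2nd element (1-indexed) is at index 1.
Value = 76
Final answer: 76


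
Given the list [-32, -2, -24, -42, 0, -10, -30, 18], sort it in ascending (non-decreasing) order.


Original list: [-32, -2, -24, -42, 0, -10, -30, 18]
Repeatedly take the smallest remaining element:
  Remaining [-32, -2, -24, -42, 0, -10, -30, 18] -> smallest is -42
  Remaining [-32, -2, -24, 0, -10, -30, 18] -> smallest is -32
  Remaining [-2, -24, 0, -10, -30, 18] -> smallest is -30
  Remaining [-2, -24, 0, -10, 18] -> smallest is -24
  Remaining [-2, 0, -10, 18] -> smallest is -10
  Remaining [-2, 0, 18] -> smallest is -2
  Remaining [0, 18] -> smallest is 0
  Remaining [18] -> smallest is 18
Collecting the picks in order gives the sorted list.
Final answer: [-42, -32, -30, -24, -10, -2, 0, 18]


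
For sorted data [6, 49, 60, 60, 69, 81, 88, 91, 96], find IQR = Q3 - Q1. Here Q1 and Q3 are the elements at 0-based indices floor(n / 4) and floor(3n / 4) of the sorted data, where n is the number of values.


The data has n = 9 elements.
Q1 index = floor(9 / 4) = floor(2.25) = 2; Q3 index = floor(3 * 9 / 4) = floor(6.75) = 6
Q1 = element at index 2 = 60
Q3 = element at index 6 = 88
IQR = 88 - 60 = 28
Final answer: 28


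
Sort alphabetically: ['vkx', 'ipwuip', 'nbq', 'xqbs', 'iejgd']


Compare strings character by character (the first differing letter decides):
  'iejgd' < 'ipwuip' since 'e' < 'p' at position 2
  'ipwuip' < 'nbq' since 'i' < 'n' at position 1
  'nbq' < 'vkx' since 'n' < 'v' at position 1
  'vkx' < 'xqbs' since 'v' < 'x' at position 1
Chaining these comparisons gives the alphabetical order.
Final answer: ['iejgd', 'ipwuip', 'nbq', 'vkx', 'xqbs']


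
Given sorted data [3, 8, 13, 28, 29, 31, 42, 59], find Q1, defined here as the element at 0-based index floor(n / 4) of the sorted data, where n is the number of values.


The list has n = 8 elements.
Q1 index = floor(8 / 4) = floor(2) = 2
Counting from index 0 in the sorted data, the element at index 2 is 13.
Final answer: 13


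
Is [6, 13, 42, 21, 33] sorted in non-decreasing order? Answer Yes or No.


Check consecutive pairs:
  6 <= 13? True
  13 <= 42? True
  42 <= 21? False
  21 <= 33? True
1 consecutive pair(s) are out of order, so the list is not sorted.
Final answer: No


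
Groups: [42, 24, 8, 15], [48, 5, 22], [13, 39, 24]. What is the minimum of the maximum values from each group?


Find max of each group:
  Group 1: [42, 24, 8, 15] -> max = 42
  Group 2: [48, 5, 22] -> max = 48
  Group 3: [13, 39, 24] -> max = 39
Maxes: [42, 48, 39]
Minimum of maxes = 39
Final answer: 39


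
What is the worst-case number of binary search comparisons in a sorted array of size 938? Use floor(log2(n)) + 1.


Binary search halves the search space each step.
Maximum comparisons = floor(log2(938)) + 1
log2(938) = 9.8734
floor(log2(938)) = 9, so 9 + 1 = 10
Final answer: 10


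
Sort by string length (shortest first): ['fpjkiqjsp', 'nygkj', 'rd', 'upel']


Compute lengths:
  'fpjkiqjsp' has length 9
  'nygkj' has length 5
  'rd' has length 2
  'upel' has length 4
Lengths in increasing order: 2 < 4 < 5 < 9
Listing the words in that order gives the answer.
Final answer: ['rd', 'upel', 'nygkj', 'fpjkiqjsp']


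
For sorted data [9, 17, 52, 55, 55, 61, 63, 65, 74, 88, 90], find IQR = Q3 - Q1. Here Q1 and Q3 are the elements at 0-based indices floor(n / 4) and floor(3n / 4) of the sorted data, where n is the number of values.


The data has n = 11 elements.
Q1 index = floor(11 / 4) = floor(2.75) = 2; Q3 index = floor(3 * 11 / 4) = floor(8.25) = 8
Q1 = element at index 2 = 52
Q3 = element at index 8 = 74
IQR = 74 - 52 = 22
Final answer: 22


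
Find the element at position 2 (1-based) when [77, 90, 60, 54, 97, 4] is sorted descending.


Sort descending: [97, 90, 77, 60, 54, 4]
The 2nd element (1-indexed) is at index 1.
Value = 90
Final answer: 90


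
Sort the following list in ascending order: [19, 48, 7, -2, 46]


Original list: [19, 48, 7, -2, 46]
Repeatedly take the smallest remaining element:
  Remaining [19, 48, 7, -2, 46] -> smallest is -2
  Remaining [19, 48, 7, 46] -> smallest is 7
  Remaining [19, 48, 46] -> smallest is 19
  Remaining [48, 46] -> smallest is 46
  Remaining [48] -> smallest is 48
Collecting the picks in order gives the sorted list.
Final answer: [-2, 7, 19, 46, 48]


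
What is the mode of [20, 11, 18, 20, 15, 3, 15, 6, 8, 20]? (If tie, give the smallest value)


Count the frequency of each value:
  3 appears 1 time(s)
  6 appears 1 time(s)
  8 appears 1 time(s)
  11 appears 1 time(s)
  15 appears 2 time(s)
  18 appears 1 time(s)
  20 appears 3 time(s)
Maximum frequency is 3.
Only 20 reaches that frequency, so it is the mode.
Final answer: 20


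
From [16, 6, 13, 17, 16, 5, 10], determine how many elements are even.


Check each element:
  16 is even
  6 is even
  13 is odd
  17 is odd
  16 is even
  5 is odd
  10 is even
Evens: [16, 6, 16, 10]
Count of evens = 4
Final answer: 4


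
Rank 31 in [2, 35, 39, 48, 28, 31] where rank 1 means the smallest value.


Sort ascending: [2, 28, 31, 35, 39, 48]
Find 31 in the sorted list.
31 is at position 3 (1-indexed).
Final answer: 3


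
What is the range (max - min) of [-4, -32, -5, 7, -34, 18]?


Maximum value: 18
Minimum value: -34
Range = 18 - (-34) = 52
Final answer: 52


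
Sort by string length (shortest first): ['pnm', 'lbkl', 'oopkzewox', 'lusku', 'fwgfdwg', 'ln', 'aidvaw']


Compute lengths:
  'pnm' has length 3
  'lbkl' has length 4
  'oopkzewox' has length 9
  'lusku' has length 5
  'fwgfdwg' has length 7
  'ln' has length 2
  'aidvaw' has length 6
Lengths in increasing order: 2 < 3 < 4 < 5 < 6 < 7 < 9
Listing the words in that order gives the answer.
Final answer: ['ln', 'pnm', 'lbkl', 'lusku', 'aidvaw', 'fwgfdwg', 'oopkzewox']


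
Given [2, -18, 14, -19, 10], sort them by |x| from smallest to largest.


Compute absolute values:
  |2| = 2
  |-18| = 18
  |14| = 14
  |-19| = 19
  |10| = 10
Absolute values in increasing order: 2 < 10 < 14 < 18 < 19
Listing the original numbers in that order gives the answer.
Final answer: [2, 10, 14, -18, -19]


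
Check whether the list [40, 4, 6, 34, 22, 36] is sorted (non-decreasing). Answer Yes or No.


Check consecutive pairs:
  40 <= 4? False
  4 <= 6? True
  6 <= 34? True
  34 <= 22? False
  22 <= 36? True
2 consecutive pair(s) are out of order, so the list is not sorted.
Final answer: No


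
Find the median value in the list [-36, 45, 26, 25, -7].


First, sort the list: [-36, -7, 25, 26, 45]
The list has 5 elements (odd count).
The middle index is 2 (0-based), and the element there is 25.
Final answer: 25


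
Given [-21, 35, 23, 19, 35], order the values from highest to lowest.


Original list: [-21, 35, 23, 19, 35]
Repeatedly take the largest remaining element:
  Remaining [-21, 35, 23, 19, 35] -> largest is 35
  Remaining [-21, 23, 19, 35] -> largest is 35
  Remaining [-21, 23, 19] -> largest is 23
  Remaining [-21, 19] -> largest is 19
  Remaining [-21] -> largest is -21
Collecting the picks in order gives the descending list.
Final answer: [35, 35, 23, 19, -21]


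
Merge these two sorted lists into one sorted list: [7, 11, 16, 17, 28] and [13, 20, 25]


List A: [7, 11, 16, 17, 28]
List B: [13, 20, 25]
Repeatedly compare the front elements and take the smaller:
  7 vs 13 -> take 7
  11 vs 13 -> take 11
  16 vs 13 -> take 13
  16 vs 20 -> take 16
  17 vs 20 -> take 17
  28 vs 20 -> take 20
  28 vs 25 -> take 25
  B is exhausted; append the rest of A: [28]
Final answer: [7, 11, 13, 16, 17, 20, 25, 28]


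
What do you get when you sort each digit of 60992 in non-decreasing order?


The number 60992 has digits: 6, 0, 9, 9, 2
Sorted: 0, 2, 6, 9, 9
Joining the sorted digits gives the result.
Final answer: 02699


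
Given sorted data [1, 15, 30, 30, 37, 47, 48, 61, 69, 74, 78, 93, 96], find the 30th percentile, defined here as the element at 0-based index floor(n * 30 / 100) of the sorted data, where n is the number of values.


The dataset has n = 13 elements.
Index = floor(13 * 30 / 100) = floor(390 / 100) = floor(3.9) = 3
Counting from index 0 in the sorted data, the element at index 3 is 30.
Final answer: 30


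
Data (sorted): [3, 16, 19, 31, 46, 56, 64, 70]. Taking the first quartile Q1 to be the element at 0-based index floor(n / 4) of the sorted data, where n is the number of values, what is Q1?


The list has n = 8 elements.
Q1 index = floor(8 / 4) = floor(2) = 2
Counting from index 0 in the sorted data, the element at index 2 is 19.
Final answer: 19


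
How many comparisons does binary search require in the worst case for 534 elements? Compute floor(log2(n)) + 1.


Binary search halves the search space each step.
Maximum comparisons = floor(log2(534)) + 1
log2(534) = 9.0607
floor(log2(534)) = 9, so 9 + 1 = 10
Final answer: 10


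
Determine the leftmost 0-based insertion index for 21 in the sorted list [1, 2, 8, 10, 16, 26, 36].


List is sorted: [1, 2, 8, 10, 16, 26, 36]
We need the leftmost position where 21 can be inserted, i.e. the first index whose element is >= 21 (or the end of the list if none is).
Binary search with low=0, high=7 (0-based indices):
  low=0, high=7, mid=3: a[3]=10 < 21, so low = 4
  low=4, high=7, mid=5: a[5]=26 >= 21, so high = 5
  low=4, high=5, mid=4: a[4]=16 < 21, so low = 5
Now low = high = 5, so the insertion index is 5.
Final answer: 5


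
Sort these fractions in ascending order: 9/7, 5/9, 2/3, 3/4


Convert to decimal for comparison:
  9/7 = 1.2857
  5/9 = 0.5556
  2/3 = 0.6667
  3/4 = 0.75
Decimals in increasing order: 0.5556 < 0.6667 < 0.75 < 1.2857
Writing each back as its fraction gives the sorted order.
Final answer: 5/9, 2/3, 3/4, 9/7


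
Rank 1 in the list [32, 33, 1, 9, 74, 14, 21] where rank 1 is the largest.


Sort descending: [74, 33, 32, 21, 14, 9, 1]
Find 1 in the sorted list.
1 is at position 7.
Final answer: 7


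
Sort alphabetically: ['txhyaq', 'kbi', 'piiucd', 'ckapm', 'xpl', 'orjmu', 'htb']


Compare strings character by character (the first differing letter decides):
  'ckapm' < 'htb' since 'c' < 'h' at position 1
  'htb' < 'kbi' since 'h' < 'k' at position 1
  'kbi' < 'orjmu' since 'k' < 'o' at position 1
  'orjmu' < 'piiucd' since 'o' < 'p' at position 1
  'piiucd' < 'txhyaq' since 'p' < 't' at position 1
  'txhyaq' < 'xpl' since 't' < 'x' at position 1
Chaining these comparisons gives the alphabetical order.
Final answer: ['ckapm', 'htb', 'kbi', 'orjmu', 'piiucd', 'txhyaq', 'xpl']


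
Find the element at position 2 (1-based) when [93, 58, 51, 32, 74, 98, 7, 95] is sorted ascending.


Sort ascending: [7, 32, 51, 58, 74, 93, 95, 98]
The 2nd element (1-indexed) is at index 1.
Value = 32
Final answer: 32


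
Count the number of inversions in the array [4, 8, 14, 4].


For each element, count the later elements that are smaller than it:
  4 (index 0): smaller elements after it = [] -> 0
  8 (index 1): smaller elements after it = [4] -> 1
  14 (index 2): smaller elements after it = [4] -> 1
Total inversions = 0 + 1 + 1 = 2
Final answer: 2


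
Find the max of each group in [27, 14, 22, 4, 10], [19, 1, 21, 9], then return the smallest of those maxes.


Find max of each group:
  Group 1: [27, 14, 22, 4, 10] -> max = 27
  Group 2: [19, 1, 21, 9] -> max = 21
Maxes: [27, 21]
Minimum of maxes = 21
Final answer: 21


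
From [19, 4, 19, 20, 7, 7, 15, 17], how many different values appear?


List all unique values:
Distinct values: [4, 7, 15, 17, 19, 20]
Count = 6
Final answer: 6


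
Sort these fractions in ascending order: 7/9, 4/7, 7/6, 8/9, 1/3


Convert to decimal for comparison:
  7/9 = 0.7778
  4/7 = 0.5714
  7/6 = 1.1667
  8/9 = 0.8889
  1/3 = 0.3333
Decimals in increasing order: 0.3333 < 0.5714 < 0.7778 < 0.8889 < 1.1667
Writing each back as its fraction gives the sorted order.
Final answer: 1/3, 4/7, 7/9, 8/9, 7/6


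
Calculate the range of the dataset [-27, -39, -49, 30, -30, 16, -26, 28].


Maximum value: 30
Minimum value: -49
Range = 30 - (-49) = 79
Final answer: 79


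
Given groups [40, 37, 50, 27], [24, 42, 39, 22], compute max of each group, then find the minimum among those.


Find max of each group:
  Group 1: [40, 37, 50, 27] -> max = 50
  Group 2: [24, 42, 39, 22] -> max = 42
Maxes: [50, 42]
Minimum of maxes = 42
Final answer: 42


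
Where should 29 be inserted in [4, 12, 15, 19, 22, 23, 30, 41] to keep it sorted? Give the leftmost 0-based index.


List is sorted: [4, 12, 15, 19, 22, 23, 30, 41]
We need the leftmost position where 29 can be inserted, i.e. the first index whose element is >= 29 (or the end of the list if none is).
Binary search with low=0, high=8 (0-based indices):
  low=0, high=8, mid=4: a[4]=22 < 29, so low = 5
  low=5, high=8, mid=6: a[6]=30 >= 29, so high = 6
  low=5, high=6, mid=5: a[5]=23 < 29, so low = 6
Now low = high = 6, so the insertion index is 6.
Final answer: 6


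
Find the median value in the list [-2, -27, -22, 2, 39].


First, sort the list: [-27, -22, -2, 2, 39]
The list has 5 elements (odd count).
The middle index is 2 (0-based), and the element there is -2.
Final answer: -2


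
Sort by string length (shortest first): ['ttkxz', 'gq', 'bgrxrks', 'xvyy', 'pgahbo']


Compute lengths:
  'ttkxz' has length 5
  'gq' has length 2
  'bgrxrks' has length 7
  'xvyy' has length 4
  'pgahbo' has length 6
Lengths in increasing order: 2 < 4 < 5 < 6 < 7
Listing the words in that order gives the answer.
Final answer: ['gq', 'xvyy', 'ttkxz', 'pgahbo', 'bgrxrks']


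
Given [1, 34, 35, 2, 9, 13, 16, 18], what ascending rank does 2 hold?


Sort ascending: [1, 2, 9, 13, 16, 18, 34, 35]
Find 2 in the sorted list.
2 is at position 2 (1-indexed).
Final answer: 2


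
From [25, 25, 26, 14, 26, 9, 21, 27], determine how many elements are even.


Check each element:
  25 is odd
  25 is odd
  26 is even
  14 is even
  26 is even
  9 is odd
  21 is odd
  27 is odd
Evens: [26, 14, 26]
Count of evens = 3
Final answer: 3


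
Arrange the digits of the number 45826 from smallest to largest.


The number 45826 has digits: 4, 5, 8, 2, 6
Sorted: 2, 4, 5, 6, 8
Joining the sorted digits gives the result.
Final answer: 24568


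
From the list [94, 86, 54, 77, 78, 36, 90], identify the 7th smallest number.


Sort ascending: [36, 54, 77, 78, 86, 90, 94]
The 7th element (1-indexed) is at index 6.
Value = 94
Final answer: 94


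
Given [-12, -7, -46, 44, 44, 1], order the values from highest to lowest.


Original list: [-12, -7, -46, 44, 44, 1]
Repeatedly take the largest remaining element:
  Remaining [-12, -7, -46, 44, 44, 1] -> largest is 44
  Remaining [-12, -7, -46, 44, 1] -> largest is 44
  Remaining [-12, -7, -46, 1] -> largest is 1
  Remaining [-12, -7, -46] -> largest is -7
  Remaining [-12, -46] -> largest is -12
  Remaining [-46] -> largest is -46
Collecting the picks in order gives the descending list.
Final answer: [44, 44, 1, -7, -12, -46]


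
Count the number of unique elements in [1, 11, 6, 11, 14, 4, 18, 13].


List all unique values:
Distinct values: [1, 4, 6, 11, 13, 14, 18]
Count = 7
Final answer: 7


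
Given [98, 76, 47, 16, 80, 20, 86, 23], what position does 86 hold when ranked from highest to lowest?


Sort descending: [98, 86, 80, 76, 47, 23, 20, 16]
Find 86 in the sorted list.
86 is at position 2.
Final answer: 2


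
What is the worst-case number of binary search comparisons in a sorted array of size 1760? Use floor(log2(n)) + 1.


Binary search halves the search space each step.
Maximum comparisons = floor(log2(1760)) + 1
log2(1760) = 10.7814
floor(log2(1760)) = 10, so 10 + 1 = 11
Final answer: 11


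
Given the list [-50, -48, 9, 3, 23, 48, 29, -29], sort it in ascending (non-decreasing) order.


Original list: [-50, -48, 9, 3, 23, 48, 29, -29]
Repeatedly take the smallest remaining element:
  Remaining [-50, -48, 9, 3, 23, 48, 29, -29] -> smallest is -50
  Remaining [-48, 9, 3, 23, 48, 29, -29] -> smallest is -48
  Remaining [9, 3, 23, 48, 29, -29] -> smallest is -29
  Remaining [9, 3, 23, 48, 29] -> smallest is 3
  Remaining [9, 23, 48, 29] -> smallest is 9
  Remaining [23, 48, 29] -> smallest is 23
  Remaining [48, 29] -> smallest is 29
  Remaining [48] -> smallest is 48
Collecting the picks in order gives the sorted list.
Final answer: [-50, -48, -29, 3, 9, 23, 29, 48]


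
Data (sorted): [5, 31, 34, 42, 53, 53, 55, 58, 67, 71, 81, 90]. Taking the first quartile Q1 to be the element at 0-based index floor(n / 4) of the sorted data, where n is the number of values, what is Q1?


The list has n = 12 elements.
Q1 index = floor(12 / 4) = floor(3) = 3
Counting from index 0 in the sorted data, the element at index 3 is 42.
Final answer: 42


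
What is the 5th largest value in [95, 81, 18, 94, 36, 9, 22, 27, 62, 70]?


Sort descending: [95, 94, 81, 70, 62, 36, 27, 22, 18, 9]
The 5th element (1-indexed) is at index 4.
Value = 62
Final answer: 62


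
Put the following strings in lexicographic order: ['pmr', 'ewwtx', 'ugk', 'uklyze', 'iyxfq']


Compare strings character by character (the first differing letter decides):
  'ewwtx' < 'iyxfq' since 'e' < 'i' at position 1
  'iyxfq' < 'pmr' since 'i' < 'p' at position 1
  'pmr' < 'ugk' since 'p' < 'u' at position 1
  'ugk' < 'uklyze' since 'g' < 'k' at position 2
Chaining these comparisons gives the alphabetical order.
Final answer: ['ewwtx', 'iyxfq', 'pmr', 'ugk', 'uklyze']


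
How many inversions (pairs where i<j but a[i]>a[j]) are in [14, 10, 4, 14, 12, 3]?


For each element, count the later elements that are smaller than it:
  14 (index 0): smaller elements after it = [10, 4, 12, 3] -> 4
  10 (index 1): smaller elements after it = [4, 3] -> 2
  4 (index 2): smaller elements after it = [3] -> 1
  14 (index 3): smaller elements after it = [12, 3] -> 2
  12 (index 4): smaller elements after it = [3] -> 1
Total inversions = 4 + 2 + 1 + 2 + 1 = 10
Final answer: 10


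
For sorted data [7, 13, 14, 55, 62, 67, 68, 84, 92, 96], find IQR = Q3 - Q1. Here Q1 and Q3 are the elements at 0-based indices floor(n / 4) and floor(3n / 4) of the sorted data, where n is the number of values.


The data has n = 10 elements.
Q1 index = floor(10 / 4) = floor(2.5) = 2; Q3 index = floor(3 * 10 / 4) = floor(7.5) = 7
Q1 = element at index 2 = 14
Q3 = element at index 7 = 84
IQR = 84 - 14 = 70
Final answer: 70


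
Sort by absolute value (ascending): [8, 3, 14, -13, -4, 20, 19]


Compute absolute values:
  |8| = 8
  |3| = 3
  |14| = 14
  |-13| = 13
  |-4| = 4
  |20| = 20
  |19| = 19
Absolute values in increasing order: 3 < 4 < 8 < 13 < 14 < 19 < 20
Listing the original numbers in that order gives the answer.
Final answer: [3, -4, 8, -13, 14, 19, 20]


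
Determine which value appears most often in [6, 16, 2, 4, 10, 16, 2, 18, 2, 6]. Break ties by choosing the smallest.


Count the frequency of each value:
  2 appears 3 time(s)
  4 appears 1 time(s)
  6 appears 2 time(s)
  10 appears 1 time(s)
  16 appears 2 time(s)
  18 appears 1 time(s)
Maximum frequency is 3.
Only 2 reaches that frequency, so it is the mode.
Final answer: 2


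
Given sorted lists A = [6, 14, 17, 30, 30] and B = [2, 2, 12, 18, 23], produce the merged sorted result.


List A: [6, 14, 17, 30, 30]
List B: [2, 2, 12, 18, 23]
Repeatedly compare the front elements and take the smaller:
  6 vs 2 -> take 2
  6 vs 2 -> take 2
  6 vs 12 -> take 6
  14 vs 12 -> take 12
  14 vs 18 -> take 14
  17 vs 18 -> take 17
  30 vs 18 -> take 18
  30 vs 23 -> take 23
  B is exhausted; append the rest of A: [30, 30]
Final answer: [2, 2, 6, 12, 14, 17, 18, 23, 30, 30]


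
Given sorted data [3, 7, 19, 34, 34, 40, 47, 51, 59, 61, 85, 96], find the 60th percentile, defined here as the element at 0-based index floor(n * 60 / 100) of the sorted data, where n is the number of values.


The dataset has n = 12 elements.
Index = floor(12 * 60 / 100) = floor(720 / 100) = floor(7.2) = 7
Counting from index 0 in the sorted data, the element at index 7 is 51.
Final answer: 51


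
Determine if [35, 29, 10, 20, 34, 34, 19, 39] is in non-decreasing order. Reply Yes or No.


Check consecutive pairs:
  35 <= 29? False
  29 <= 10? False
  10 <= 20? True
  20 <= 34? True
  34 <= 34? True
  34 <= 19? False
  19 <= 39? True
3 consecutive pair(s) are out of order, so the list is not sorted.
Final answer: No


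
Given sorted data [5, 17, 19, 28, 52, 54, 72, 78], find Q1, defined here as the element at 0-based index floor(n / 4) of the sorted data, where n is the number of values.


The list has n = 8 elements.
Q1 index = floor(8 / 4) = floor(2) = 2
Counting from index 0 in the sorted data, the element at index 2 is 19.
Final answer: 19


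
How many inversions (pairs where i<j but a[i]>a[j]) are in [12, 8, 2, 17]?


For each element, count the later elements that are smaller than it:
  12 (index 0): smaller elements after it = [8, 2] -> 2
  8 (index 1): smaller elements after it = [2] -> 1
  2 (index 2): smaller elements after it = [] -> 0
Total inversions = 2 + 1 + 0 = 3
Final answer: 3


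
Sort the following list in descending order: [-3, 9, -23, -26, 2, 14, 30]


Original list: [-3, 9, -23, -26, 2, 14, 30]
Repeatedly take the largest remaining element:
  Remaining [-3, 9, -23, -26, 2, 14, 30] -> largest is 30
  Remaining [-3, 9, -23, -26, 2, 14] -> largest is 14
  Remaining [-3, 9, -23, -26, 2] -> largest is 9
  Remaining [-3, -23, -26, 2] -> largest is 2
  Remaining [-3, -23, -26] -> largest is -3
  Remaining [-23, -26] -> largest is -23
  Remaining [-26] -> largest is -26
Collecting the picks in order gives the descending list.
Final answer: [30, 14, 9, 2, -3, -23, -26]


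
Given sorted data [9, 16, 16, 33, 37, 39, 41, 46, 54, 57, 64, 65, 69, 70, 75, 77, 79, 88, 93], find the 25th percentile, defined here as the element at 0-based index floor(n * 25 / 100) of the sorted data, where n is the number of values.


The dataset has n = 19 elements.
Index = floor(19 * 25 / 100) = floor(475 / 100) = floor(4.75) = 4
Counting from index 0 in the sorted data, the element at index 4 is 37.
Final answer: 37


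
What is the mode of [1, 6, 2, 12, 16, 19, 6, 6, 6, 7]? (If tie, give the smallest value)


Count the frequency of each value:
  1 appears 1 time(s)
  2 appears 1 time(s)
  6 appears 4 time(s)
  7 appears 1 time(s)
  12 appears 1 time(s)
  16 appears 1 time(s)
  19 appears 1 time(s)
Maximum frequency is 4.
Only 6 reaches that frequency, so it is the mode.
Final answer: 6


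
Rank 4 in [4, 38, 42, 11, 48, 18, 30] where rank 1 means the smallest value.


Sort ascending: [4, 11, 18, 30, 38, 42, 48]
Find 4 in the sorted list.
4 is at position 1 (1-indexed).
Final answer: 1


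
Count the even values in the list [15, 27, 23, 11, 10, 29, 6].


Check each element:
  15 is odd
  27 is odd
  23 is odd
  11 is odd
  10 is even
  29 is odd
  6 is even
Evens: [10, 6]
Count of evens = 2
Final answer: 2


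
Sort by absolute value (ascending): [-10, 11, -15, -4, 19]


Compute absolute values:
  |-10| = 10
  |11| = 11
  |-15| = 15
  |-4| = 4
  |19| = 19
Absolute values in increasing order: 4 < 10 < 11 < 15 < 19
Listing the original numbers in that order gives the answer.
Final answer: [-4, -10, 11, -15, 19]


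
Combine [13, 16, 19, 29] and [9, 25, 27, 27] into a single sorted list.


List A: [13, 16, 19, 29]
List B: [9, 25, 27, 27]
Repeatedly compare the front elements and take the smaller:
  13 vs 9 -> take 9
  13 vs 25 -> take 13
  16 vs 25 -> take 16
  19 vs 25 -> take 19
  29 vs 25 -> take 25
  29 vs 27 -> take 27
  29 vs 27 -> take 27
  B is exhausted; append the rest of A: [29]
Final answer: [9, 13, 16, 19, 25, 27, 27, 29]


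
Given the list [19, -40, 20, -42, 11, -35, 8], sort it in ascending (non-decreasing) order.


Original list: [19, -40, 20, -42, 11, -35, 8]
Repeatedly take the smallest remaining element:
  Remaining [19, -40, 20, -42, 11, -35, 8] -> smallest is -42
  Remaining [19, -40, 20, 11, -35, 8] -> smallest is -40
  Remaining [19, 20, 11, -35, 8] -> smallest is -35
  Remaining [19, 20, 11, 8] -> smallest is 8
  Remaining [19, 20, 11] -> smallest is 11
  Remaining [19, 20] -> smallest is 19
  Remaining [20] -> smallest is 20
Collecting the picks in order gives the sorted list.
Final answer: [-42, -40, -35, 8, 11, 19, 20]


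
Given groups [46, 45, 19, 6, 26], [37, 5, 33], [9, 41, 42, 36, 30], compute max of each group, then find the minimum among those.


Find max of each group:
  Group 1: [46, 45, 19, 6, 26] -> max = 46
  Group 2: [37, 5, 33] -> max = 37
  Group 3: [9, 41, 42, 36, 30] -> max = 42
Maxes: [46, 37, 42]
Minimum of maxes = 37
Final answer: 37


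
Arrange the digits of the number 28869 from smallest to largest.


The number 28869 has digits: 2, 8, 8, 6, 9
Sorted: 2, 6, 8, 8, 9
Joining the sorted digits gives the result.
Final answer: 26889


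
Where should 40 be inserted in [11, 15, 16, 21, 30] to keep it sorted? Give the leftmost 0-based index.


List is sorted: [11, 15, 16, 21, 30]
We need the leftmost position where 40 can be inserted, i.e. the first index whose element is >= 40 (or the end of the list if none is).
Binary search with low=0, high=5 (0-based indices):
  low=0, high=5, mid=2: a[2]=16 < 40, so low = 3
  low=3, high=5, mid=4: a[4]=30 < 40, so low = 5
Now low = high = 5, so the insertion index is 5.
Final answer: 5


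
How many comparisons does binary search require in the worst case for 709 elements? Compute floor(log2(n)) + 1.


Binary search halves the search space each step.
Maximum comparisons = floor(log2(709)) + 1
log2(709) = 9.4696
floor(log2(709)) = 9, so 9 + 1 = 10
Final answer: 10


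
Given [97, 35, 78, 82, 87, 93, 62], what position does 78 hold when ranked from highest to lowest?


Sort descending: [97, 93, 87, 82, 78, 62, 35]
Find 78 in the sorted list.
78 is at position 5.
Final answer: 5


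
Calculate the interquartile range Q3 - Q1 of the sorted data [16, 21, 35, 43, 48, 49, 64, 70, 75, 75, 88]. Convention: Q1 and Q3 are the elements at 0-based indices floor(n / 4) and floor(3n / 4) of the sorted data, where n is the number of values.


The data has n = 11 elements.
Q1 index = floor(11 / 4) = floor(2.75) = 2; Q3 index = floor(3 * 11 / 4) = floor(8.25) = 8
Q1 = element at index 2 = 35
Q3 = element at index 8 = 75
IQR = 75 - 35 = 40
Final answer: 40


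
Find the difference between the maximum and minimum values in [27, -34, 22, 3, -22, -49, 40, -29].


Maximum value: 40
Minimum value: -49
Range = 40 - (-49) = 89
Final answer: 89


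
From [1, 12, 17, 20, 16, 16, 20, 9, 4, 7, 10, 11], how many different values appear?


List all unique values:
Distinct values: [1, 4, 7, 9, 10, 11, 12, 16, 17, 20]
Count = 10
Final answer: 10


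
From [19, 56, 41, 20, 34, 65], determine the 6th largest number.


Sort descending: [65, 56, 41, 34, 20, 19]
The 6th element (1-indexed) is at index 5.
Value = 19
Final answer: 19


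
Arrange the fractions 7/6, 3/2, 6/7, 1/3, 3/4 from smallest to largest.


Convert to decimal for comparison:
  7/6 = 1.1667
  3/2 = 1.5
  6/7 = 0.8571
  1/3 = 0.3333
  3/4 = 0.75
Decimals in increasing order: 0.3333 < 0.75 < 0.8571 < 1.1667 < 1.5
Writing each back as its fraction gives the sorted order.
Final answer: 1/3, 3/4, 6/7, 7/6, 3/2


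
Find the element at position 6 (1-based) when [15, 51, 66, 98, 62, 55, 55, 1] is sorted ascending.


Sort ascending: [1, 15, 51, 55, 55, 62, 66, 98]
The 6th element (1-indexed) is at index 5.
Value = 62
Final answer: 62


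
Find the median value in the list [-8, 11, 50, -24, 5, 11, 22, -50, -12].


First, sort the list: [-50, -24, -12, -8, 5, 11, 11, 22, 50]
The list has 9 elements (odd count).
The middle index is 4 (0-based), and the element there is 5.
Final answer: 5


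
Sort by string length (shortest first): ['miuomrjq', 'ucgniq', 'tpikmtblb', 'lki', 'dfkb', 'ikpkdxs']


Compute lengths:
  'miuomrjq' has length 8
  'ucgniq' has length 6
  'tpikmtblb' has length 9
  'lki' has length 3
  'dfkb' has length 4
  'ikpkdxs' has length 7
Lengths in increasing order: 3 < 4 < 6 < 7 < 8 < 9
Listing the words in that order gives the answer.
Final answer: ['lki', 'dfkb', 'ucgniq', 'ikpkdxs', 'miuomrjq', 'tpikmtblb']


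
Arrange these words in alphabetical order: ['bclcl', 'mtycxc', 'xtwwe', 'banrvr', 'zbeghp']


Compare strings character by character (the first differing letter decides):
  'banrvr' < 'bclcl' since 'a' < 'c' at position 2
  'bclcl' < 'mtycxc' since 'b' < 'm' at position 1
  'mtycxc' < 'xtwwe' since 'm' < 'x' at position 1
  'xtwwe' < 'zbeghp' since 'x' < 'z' at position 1
Chaining these comparisons gives the alphabetical order.
Final answer: ['banrvr', 'bclcl', 'mtycxc', 'xtwwe', 'zbeghp']


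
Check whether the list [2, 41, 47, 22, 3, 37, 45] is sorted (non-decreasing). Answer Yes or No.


Check consecutive pairs:
  2 <= 41? True
  41 <= 47? True
  47 <= 22? False
  22 <= 3? False
  3 <= 37? True
  37 <= 45? True
2 consecutive pair(s) are out of order, so the list is not sorted.
Final answer: No
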